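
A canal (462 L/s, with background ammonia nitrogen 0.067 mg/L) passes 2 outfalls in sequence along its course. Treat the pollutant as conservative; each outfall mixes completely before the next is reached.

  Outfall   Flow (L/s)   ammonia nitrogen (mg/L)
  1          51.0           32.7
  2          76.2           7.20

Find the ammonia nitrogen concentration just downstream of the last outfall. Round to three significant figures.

After outfall 1: Q = 462.0 + 51.00 = 513.0 L/s; C = (462.0·0.06700 + 51.00·32.70)/513.0 = 3.311 mg/L.
After outfall 2: Q = 513.0 + 76.20 = 589.2 L/s; C = (513.0·3.311 + 76.20·7.200)/589.2 = 3.814 mg/L.

3.81 mg/L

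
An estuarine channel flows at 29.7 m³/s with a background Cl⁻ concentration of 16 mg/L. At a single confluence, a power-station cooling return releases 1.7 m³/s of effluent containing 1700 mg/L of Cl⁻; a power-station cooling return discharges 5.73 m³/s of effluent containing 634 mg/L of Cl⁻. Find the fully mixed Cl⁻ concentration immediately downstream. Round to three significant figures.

188 mg/L

Flow-weighted average: C = (29.70·16.00 + 1.700·1700 + 5.730·634.0) / 37.13 = 6998/37.13 = 188.5 mg/L.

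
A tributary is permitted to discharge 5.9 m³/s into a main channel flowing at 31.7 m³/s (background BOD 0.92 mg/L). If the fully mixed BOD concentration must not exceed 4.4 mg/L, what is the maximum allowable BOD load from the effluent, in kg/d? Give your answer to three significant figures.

11800 kg/d

Mass balance at the limit: 31.70·0.9200 + 5.900·Cₑ = 37.60·4.4 → Cₑ = 23.10 mg/L.
Load = 5.900 m³/s × 23.10 g/m³ × 86 400 s/d = 11770 kg/d.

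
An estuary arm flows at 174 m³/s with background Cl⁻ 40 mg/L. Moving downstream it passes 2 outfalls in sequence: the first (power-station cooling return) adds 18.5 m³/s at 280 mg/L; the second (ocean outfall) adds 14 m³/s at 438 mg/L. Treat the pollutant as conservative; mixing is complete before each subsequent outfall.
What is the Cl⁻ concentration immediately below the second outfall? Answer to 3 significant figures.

Below outfall 1: Q → 192.5 m³/s, C = (174.0·40.00 + 18.50·280.0)/192.5 = 63.06 mg/L.
Below outfall 2: Q → 206.5 m³/s, C = (192.5·63.06 + 14.00·438.0)/206.5 = 88.48 mg/L.

88.5 mg/L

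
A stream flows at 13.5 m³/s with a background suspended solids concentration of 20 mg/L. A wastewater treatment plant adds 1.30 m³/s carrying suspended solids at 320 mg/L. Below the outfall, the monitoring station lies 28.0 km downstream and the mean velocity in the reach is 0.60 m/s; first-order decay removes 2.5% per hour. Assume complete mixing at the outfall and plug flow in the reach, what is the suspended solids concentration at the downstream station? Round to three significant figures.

After mixing, C = (13.50·20.00 + 1.300·320.0) / 14.80 = 686.0/14.80 = 46.35 mg/L.
Travel time t = 28.0·1000 / 0.60 = 46670 s = 12.96 h.
2.5%/h lost → k = −ln(1 − 0.025) = 0.02532 h⁻¹.
Applying C = C₀e^(−kt): 46.35 × 0.7202 = 33.38 mg/L.

33.4 mg/L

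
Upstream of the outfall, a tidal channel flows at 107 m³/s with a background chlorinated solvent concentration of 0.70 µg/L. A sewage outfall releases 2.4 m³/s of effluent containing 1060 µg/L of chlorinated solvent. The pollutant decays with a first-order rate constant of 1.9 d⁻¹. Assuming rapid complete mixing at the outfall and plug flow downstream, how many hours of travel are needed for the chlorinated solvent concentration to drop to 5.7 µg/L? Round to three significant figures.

Mass balance: C = (107.0·0.7000 + 2.400·1060) / 109.4 = 2619/109.4 = 23.94 µg/L.
23.94·exp(−k·t) = 5.7 → t = ln(23.94/5.7)/k = 65260 s = 18.13 h.

18.1 h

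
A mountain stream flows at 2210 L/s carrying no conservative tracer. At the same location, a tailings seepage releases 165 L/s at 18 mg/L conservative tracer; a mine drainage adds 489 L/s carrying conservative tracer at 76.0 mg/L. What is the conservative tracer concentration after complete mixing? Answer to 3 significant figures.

14.0 mg/L

Mixed concentration C = ΣQC/ΣQ = (2210·0 + 165.0·18.00 + 489.0·76.00) / 2864 = 40130/2864 = 14.01 mg/L.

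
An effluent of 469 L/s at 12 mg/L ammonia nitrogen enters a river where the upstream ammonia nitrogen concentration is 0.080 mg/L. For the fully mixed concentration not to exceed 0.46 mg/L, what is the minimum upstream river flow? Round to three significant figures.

14200 L/s

Set C_mix = 0.46: (Q·0.08000 + 469.0·12.00) / (Q + 469.0) = 0.46
→ Q = 469.0·(12.00 − 0.46)/(0.46 − 0.08000) = 14240 L/s.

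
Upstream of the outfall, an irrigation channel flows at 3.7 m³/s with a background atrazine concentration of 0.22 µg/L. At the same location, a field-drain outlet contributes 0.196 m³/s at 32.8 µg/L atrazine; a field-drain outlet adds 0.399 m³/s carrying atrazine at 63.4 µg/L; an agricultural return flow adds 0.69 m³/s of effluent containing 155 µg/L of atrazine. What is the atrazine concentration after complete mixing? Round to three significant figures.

28.0 µg/L

Flow-weighted average: C = (3.700·0.2200 + 0.1960·32.80 + 0.3990·63.40 + 0.6900·155.0) / 4.985 = 139.5/4.985 = 27.98 µg/L.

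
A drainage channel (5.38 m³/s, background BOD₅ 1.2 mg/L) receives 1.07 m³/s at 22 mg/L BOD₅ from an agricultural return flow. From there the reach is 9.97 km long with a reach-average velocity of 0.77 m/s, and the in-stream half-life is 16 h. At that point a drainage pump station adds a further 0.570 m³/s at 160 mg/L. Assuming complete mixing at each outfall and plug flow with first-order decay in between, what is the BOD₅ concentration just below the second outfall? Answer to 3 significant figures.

16.6 mg/L

Mixed concentration C = ΣQC/ΣQ = (5.380·1.200 + 1.070·22.00) / 6.450 = 30.00/6.450 = 4.651 mg/L; combined flow 6.450 m³/s.
Travel time t = 9.97·1000 / 0.77 = 12950 s = 3.597 h.
Half-life 16 h → k = ln 2 / 16 = 0.04332 h⁻¹ = 1.040 d⁻¹.
After decay, C = 4.651 × e^(−kt) = 4.651 × 0.8557 = 3.980 mg/L.
At the second outfall, C = (6.450·3.980 + 0.5700·160.0) / (6.450 + 0.5700) = 16.65 mg/L.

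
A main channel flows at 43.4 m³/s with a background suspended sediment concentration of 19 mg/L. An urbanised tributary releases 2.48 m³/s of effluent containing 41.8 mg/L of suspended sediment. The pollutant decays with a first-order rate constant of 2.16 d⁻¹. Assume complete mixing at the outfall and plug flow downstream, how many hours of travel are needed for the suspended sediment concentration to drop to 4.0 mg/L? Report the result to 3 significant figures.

18.0 h

Flow-weighted average: C = (43.40·19.00 + 2.480·41.80) / 45.88 = 928.3/45.88 = 20.23 mg/L.
20.23·exp(−k·t) = 4.0 → t = ln(20.23/4.0)/k = 64840 s = 18.01 h.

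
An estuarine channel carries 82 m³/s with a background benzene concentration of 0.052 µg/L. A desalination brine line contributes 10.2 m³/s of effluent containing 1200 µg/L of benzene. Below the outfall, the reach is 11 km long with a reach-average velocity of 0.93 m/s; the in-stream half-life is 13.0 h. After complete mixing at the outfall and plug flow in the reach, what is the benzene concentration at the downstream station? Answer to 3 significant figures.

Mixed concentration C = ΣQC/ΣQ = (82.00·0.05200 + 10.20·1200) / 92.20 = 12240/92.20 = 132.8 µg/L.
Travel time t = 11·1000 / 0.93 = 11830 s = 3.286 h.
Half-life 13.0 h → k = ln 2 / 13.0 = 0.05332 h⁻¹ = 1.280 d⁻¹.
After decay, C = 132.8 × e^(−kt) = 132.8 × 0.8393 = 111.5 µg/L.

111 µg/L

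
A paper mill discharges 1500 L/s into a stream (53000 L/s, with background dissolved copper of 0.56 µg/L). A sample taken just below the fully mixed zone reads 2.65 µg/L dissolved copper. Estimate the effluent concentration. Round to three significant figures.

Mass balance: 53000·0.5600 + 1500·Cₑ = 54500·2.650
→ Cₑ = (54500·2.650 − 53000·0.5600) / 1500 = 76.50 µg/L.

76.5 µg/L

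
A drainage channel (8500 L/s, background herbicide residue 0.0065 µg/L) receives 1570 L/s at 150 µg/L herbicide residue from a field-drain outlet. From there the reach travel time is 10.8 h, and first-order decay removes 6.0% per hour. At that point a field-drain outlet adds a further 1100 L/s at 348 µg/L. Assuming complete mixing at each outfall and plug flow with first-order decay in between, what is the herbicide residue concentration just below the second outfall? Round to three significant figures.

Mass balance: C = (8500·0.006500 + 1570·150.0) / 10070 = 235600/10070 = 23.39 µg/L; combined flow 10070 L/s.
6.0%/h lost → k = −ln(1 − 0.06) = 0.06188 h⁻¹.
Decay over the reach: 23.39·exp(−kt) = 23.39·0.5126 = 11.99 µg/L.
At the second outfall, C = (10070·11.99 + 1100·348.0) / (10070 + 1100) = 45.08 µg/L.

45.1 µg/L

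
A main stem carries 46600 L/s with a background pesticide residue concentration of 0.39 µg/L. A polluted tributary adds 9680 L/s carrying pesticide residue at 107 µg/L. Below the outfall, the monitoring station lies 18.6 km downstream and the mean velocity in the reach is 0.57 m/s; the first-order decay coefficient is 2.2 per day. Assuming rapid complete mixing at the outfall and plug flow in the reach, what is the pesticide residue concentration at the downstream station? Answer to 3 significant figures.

8.16 µg/L

Mass balance: C = (46600·0.3900 + 9680·107.0) / 56280 = 1054000/56280 = 18.73 µg/L.
Travel time t = 18.6·1000 / 0.57 = 32630 s = 9.064 h.
After decay, C = 18.73 × e^(−kt) = 18.73 × 0.4357 = 8.158 µg/L.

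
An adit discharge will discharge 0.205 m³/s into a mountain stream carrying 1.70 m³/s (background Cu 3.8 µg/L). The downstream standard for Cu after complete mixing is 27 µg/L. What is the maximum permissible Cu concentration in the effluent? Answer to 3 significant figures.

219 µg/L

At the limit, (Qr·Cr + Qe·Cₑ)/(Qr + Qe) = 27:
Cₑ = (1.905·27 − 1.700·3.800) / 0.2050 = 219.4 µg/L.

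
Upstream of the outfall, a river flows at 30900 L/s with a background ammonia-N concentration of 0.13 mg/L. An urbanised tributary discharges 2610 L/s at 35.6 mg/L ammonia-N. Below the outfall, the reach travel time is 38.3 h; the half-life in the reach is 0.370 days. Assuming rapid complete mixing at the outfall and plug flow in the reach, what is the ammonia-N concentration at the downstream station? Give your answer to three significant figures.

After mixing, C = (30900·0.1300 + 2610·35.60) / 33510 = 96930/33510 = 2.893 mg/L.
Half-life 0.370 d → k = ln 2 / 0.370 = 1.873 d⁻¹.
After decay, C = 2.893 × e^(−kt) = 2.893 × 0.05031 = 0.1455 mg/L.

0.146 mg/L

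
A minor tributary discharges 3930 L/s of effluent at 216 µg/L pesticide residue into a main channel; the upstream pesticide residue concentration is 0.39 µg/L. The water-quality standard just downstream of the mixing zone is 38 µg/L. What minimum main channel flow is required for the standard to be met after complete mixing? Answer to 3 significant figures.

Set C_mix = 38: (Q·0.3900 + 3930·216.0) / (Q + 3930) = 38
→ Q = 3930·(216.0 − 38)/(38 − 0.3900) = 18600 L/s.

18600 L/s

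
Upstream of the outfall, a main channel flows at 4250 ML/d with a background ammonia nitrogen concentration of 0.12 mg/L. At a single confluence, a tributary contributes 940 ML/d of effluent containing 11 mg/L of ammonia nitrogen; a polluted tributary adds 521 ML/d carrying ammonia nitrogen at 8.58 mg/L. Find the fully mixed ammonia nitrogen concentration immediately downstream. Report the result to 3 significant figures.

Flow-weighted average: C = (4250·0.1200 + 940.0·11.00 + 521.0·8.580) / 5711 = 15320/5711 = 2.683 mg/L.

2.68 mg/L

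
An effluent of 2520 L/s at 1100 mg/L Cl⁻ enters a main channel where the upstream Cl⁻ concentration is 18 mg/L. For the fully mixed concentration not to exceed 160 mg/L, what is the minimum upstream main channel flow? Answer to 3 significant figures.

Set C_mix = 160: (Q·18.00 + 2520·1100) / (Q + 2520) = 160
→ Q = 2520·(1100 − 160)/(160 − 18.00) = 16680 L/s.

16700 L/s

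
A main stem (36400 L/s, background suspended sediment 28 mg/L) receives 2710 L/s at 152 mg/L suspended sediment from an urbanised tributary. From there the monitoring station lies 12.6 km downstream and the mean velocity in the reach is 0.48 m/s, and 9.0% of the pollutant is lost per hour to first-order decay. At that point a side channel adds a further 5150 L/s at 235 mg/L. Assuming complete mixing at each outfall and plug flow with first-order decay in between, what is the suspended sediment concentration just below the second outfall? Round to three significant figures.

After mixing, C = (36400·28.00 + 2710·152.0) / 39110 = 1431000/39110 = 36.59 mg/L; combined flow 39110 L/s.
Travel time t = 12.6·1000 / 0.48 = 26250 s = 7.292 h.
9.0%/h lost → k = −ln(1 − 0.09) = 0.09431 h⁻¹.
First-order decay: C = 36.59·exp(−k·t) = 36.59·0.5027 = 18.40 mg/L.
Second outfall: C = (39110·18.40 + 5150·235.0)/44260 = 43.60 mg/L.

43.6 mg/L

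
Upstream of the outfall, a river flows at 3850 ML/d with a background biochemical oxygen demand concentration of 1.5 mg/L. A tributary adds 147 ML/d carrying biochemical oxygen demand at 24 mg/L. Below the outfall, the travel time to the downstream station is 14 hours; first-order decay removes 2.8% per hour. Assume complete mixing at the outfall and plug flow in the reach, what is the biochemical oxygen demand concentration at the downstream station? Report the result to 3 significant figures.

1.56 mg/L

Conservation of mass: C = (3850·1.500 + 147.0·24.00) / 3997 = 9303/3997 = 2.327 mg/L.
2.8%/h lost → k = −ln(1 − 0.028) = 0.02840 h⁻¹.
Decay over the reach: 2.327·exp(−kt) = 2.327·0.6719 = 1.564 mg/L.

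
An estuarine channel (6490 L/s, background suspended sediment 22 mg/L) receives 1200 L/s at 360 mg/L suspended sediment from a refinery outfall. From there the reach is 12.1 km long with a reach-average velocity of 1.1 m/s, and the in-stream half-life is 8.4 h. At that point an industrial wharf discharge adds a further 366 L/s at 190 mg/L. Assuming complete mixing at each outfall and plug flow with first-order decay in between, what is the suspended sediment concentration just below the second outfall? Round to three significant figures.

Mass balance: C = (6490·22.00 + 1200·360.0) / 7690 = 574800/7690 = 74.74 mg/L; combined flow 7690 L/s.
Travel time t = 12.1·1000 / 1.1 = 11000 s = 3.056 h.
Half-life 8.4 h → k = ln 2 / 8.4 = 0.08252 h⁻¹ = 1.980 d⁻¹.
Applying C = C₀e^(−kt): 74.74 × 0.7771 = 58.09 mg/L.
At the second outfall, C = (7690·58.09 + 366.0·190.0) / (7690 + 366.0) = 64.08 mg/L.

64.1 mg/L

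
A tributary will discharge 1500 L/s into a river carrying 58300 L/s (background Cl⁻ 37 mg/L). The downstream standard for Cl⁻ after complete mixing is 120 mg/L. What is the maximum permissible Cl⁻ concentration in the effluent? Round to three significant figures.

At the limit, (Qr·Cr + Qe·Cₑ)/(Qr + Qe) = 120:
Cₑ = (59800·120 − 58300·37.00) / 1500 = 3346 mg/L.

3350 mg/L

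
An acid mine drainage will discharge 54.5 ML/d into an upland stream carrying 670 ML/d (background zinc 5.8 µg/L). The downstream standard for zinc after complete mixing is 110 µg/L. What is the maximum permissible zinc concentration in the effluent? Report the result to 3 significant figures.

At the limit, (Qr·Cr + Qe·Cₑ)/(Qr + Qe) = 110:
Cₑ = (724.5·110 − 670.0·5.800) / 54.50 = 1391 µg/L.

1390 µg/L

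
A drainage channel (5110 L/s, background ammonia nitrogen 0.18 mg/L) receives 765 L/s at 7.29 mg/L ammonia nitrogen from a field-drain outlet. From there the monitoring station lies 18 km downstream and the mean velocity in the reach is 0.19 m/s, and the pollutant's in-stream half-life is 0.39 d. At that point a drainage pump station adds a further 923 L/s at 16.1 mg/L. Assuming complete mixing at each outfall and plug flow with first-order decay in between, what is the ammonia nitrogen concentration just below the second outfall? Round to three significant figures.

Mass balance: C = (5110·0.1800 + 765.0·7.290) / 5875 = 6497/5875 = 1.106 mg/L; combined flow 5875 L/s.
Travel time t = 18·1000 / 0.19 = 94740 s = 26.32 h.
Half-life 0.39 d → k = ln 2 / 0.39 = 1.777 d⁻¹.
First-order decay: C = 1.106·exp(−k·t) = 1.106·0.1424 = 0.1575 mg/L.
At the second outfall, C = (5875·0.1575 + 923.0·16.10) / (5875 + 923.0) = 2.322 mg/L.

2.32 mg/L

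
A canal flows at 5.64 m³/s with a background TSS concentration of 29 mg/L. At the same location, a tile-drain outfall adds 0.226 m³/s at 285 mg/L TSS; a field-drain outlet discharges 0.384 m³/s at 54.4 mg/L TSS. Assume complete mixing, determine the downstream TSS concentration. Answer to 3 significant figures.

39.8 mg/L

Flow-weighted average: C = (5.640·29.00 + 0.2260·285.0 + 0.3840·54.40) / 6.250 = 248.9/6.250 = 39.82 mg/L.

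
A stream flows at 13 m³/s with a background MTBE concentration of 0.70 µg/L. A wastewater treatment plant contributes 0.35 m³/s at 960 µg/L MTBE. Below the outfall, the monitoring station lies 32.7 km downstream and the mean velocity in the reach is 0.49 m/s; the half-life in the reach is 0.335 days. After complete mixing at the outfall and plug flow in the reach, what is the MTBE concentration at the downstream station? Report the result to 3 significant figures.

Mass balance: C = (13.00·0.7000 + 0.3500·960.0) / 13.35 = 345.1/13.35 = 25.85 µg/L.
Travel time t = 32.7·1000 / 0.49 = 66730 s = 18.54 h.
Half-life 0.335 d → k = ln 2 / 0.335 = 2.069 d⁻¹.
Applying C = C₀e^(−kt): 25.85 × 0.2023 = 5.229 µg/L.

5.23 µg/L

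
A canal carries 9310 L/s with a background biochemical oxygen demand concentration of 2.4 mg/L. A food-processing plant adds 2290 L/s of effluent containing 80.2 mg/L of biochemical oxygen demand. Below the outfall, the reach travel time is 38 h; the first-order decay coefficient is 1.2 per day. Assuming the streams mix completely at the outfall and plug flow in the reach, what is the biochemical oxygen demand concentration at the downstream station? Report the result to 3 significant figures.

2.66 mg/L

Mass balance: C = (9310·2.400 + 2290·80.20) / 11600 = 206000/11600 = 17.76 mg/L.
Decay over the reach: 17.76·exp(−kt) = 17.76·0.1496 = 2.656 mg/L.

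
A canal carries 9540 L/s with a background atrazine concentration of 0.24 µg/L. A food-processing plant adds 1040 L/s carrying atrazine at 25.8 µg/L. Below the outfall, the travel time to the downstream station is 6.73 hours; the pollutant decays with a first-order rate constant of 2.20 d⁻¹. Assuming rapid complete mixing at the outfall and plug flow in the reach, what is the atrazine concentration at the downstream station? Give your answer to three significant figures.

Conservation of mass: C = (9540·0.2400 + 1040·25.80) / 10580 = 29120/10580 = 2.753 µg/L.
Applying C = C₀e^(−kt): 2.753 × 0.5396 = 1.485 µg/L.

1.49 µg/L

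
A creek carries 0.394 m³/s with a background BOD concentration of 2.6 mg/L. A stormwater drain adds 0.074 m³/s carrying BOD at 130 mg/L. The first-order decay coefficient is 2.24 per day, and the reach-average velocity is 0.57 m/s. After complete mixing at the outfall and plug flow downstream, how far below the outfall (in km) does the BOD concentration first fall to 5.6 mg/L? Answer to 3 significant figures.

Mixed concentration C = ΣQC/ΣQ = (0.3940·2.600 + 0.07400·130.0) / 0.4680 = 10.64/0.4680 = 22.74 mg/L.
Set 22.74·exp(−k·t) = 5.6 → t = ln(22.74/5.6)/k = 54060 s = 15.02 h.
Distance = v·t = 0.57·54060 = 30810 m = 30.81 km.

30.8 km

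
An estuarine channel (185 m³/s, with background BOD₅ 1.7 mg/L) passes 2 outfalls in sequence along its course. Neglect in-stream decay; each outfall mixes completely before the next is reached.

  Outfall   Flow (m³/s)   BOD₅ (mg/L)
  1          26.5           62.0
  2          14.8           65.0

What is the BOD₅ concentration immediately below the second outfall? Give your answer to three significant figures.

12.9 mg/L

Below outfall 1: Q → 211.5 m³/s, C = (185.0·1.700 + 26.50·62.00)/211.5 = 9.255 mg/L.
Below outfall 2: Q → 226.3 m³/s, C = (211.5·9.255 + 14.80·65.00)/226.3 = 12.90 mg/L.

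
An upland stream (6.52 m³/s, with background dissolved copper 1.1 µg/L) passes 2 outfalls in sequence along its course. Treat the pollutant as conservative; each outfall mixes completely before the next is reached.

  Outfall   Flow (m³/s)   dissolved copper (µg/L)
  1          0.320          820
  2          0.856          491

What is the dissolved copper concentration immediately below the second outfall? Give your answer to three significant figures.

89.6 µg/L

After outfall 1: Q = 6.520 + 0.3200 = 6.840 m³/s; C = (6.520·1.100 + 0.3200·820.0)/6.840 = 39.41 µg/L.
After outfall 2: Q = 6.840 + 0.8560 = 7.696 m³/s; C = (6.840·39.41 + 0.8560·491.0)/7.696 = 89.64 µg/L.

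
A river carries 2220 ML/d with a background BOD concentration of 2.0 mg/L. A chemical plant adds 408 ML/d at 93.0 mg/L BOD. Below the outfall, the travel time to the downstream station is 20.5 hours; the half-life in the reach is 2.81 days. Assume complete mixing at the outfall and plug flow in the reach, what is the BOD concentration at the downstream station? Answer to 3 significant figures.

13.1 mg/L

Mass balance: C = (2220·2.000 + 408.0·93.00) / 2628 = 42380/2628 = 16.13 mg/L.
Half-life 2.81 d → k = ln 2 / 2.81 = 0.2467 d⁻¹.
First-order decay: C = 16.13·exp(−k·t) = 16.13·0.8100 = 13.06 mg/L.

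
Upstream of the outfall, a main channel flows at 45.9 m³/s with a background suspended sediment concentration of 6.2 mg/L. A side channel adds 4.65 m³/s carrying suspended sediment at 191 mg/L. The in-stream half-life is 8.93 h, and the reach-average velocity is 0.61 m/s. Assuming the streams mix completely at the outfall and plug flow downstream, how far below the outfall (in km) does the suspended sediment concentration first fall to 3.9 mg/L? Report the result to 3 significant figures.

50.4 km

Mass balance: C = (45.90·6.200 + 4.650·191.0) / 50.55 = 1173/50.55 = 23.20 mg/L.
Half-life 8.93 h → k = ln 2 / 8.93 = 0.07762 h⁻¹ = 1.863 d⁻¹.
Set 23.20·exp(−k·t) = 3.9 → t = ln(23.20/3.9)/k = 82700 s = 22.97 h.
Distance = v·t = 0.61·82700 = 50450 m = 50.45 km.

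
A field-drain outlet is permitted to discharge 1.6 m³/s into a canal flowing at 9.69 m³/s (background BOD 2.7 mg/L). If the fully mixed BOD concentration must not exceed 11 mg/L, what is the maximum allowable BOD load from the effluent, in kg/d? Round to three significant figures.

8470 kg/d

Mass balance at the limit: 9.690·2.700 + 1.600·Cₑ = 11.29·11 → Cₑ = 61.27 mg/L.
Load = 1.600 m³/s × 61.27 g/m³ × 86 400 s/d = 8470 kg/d.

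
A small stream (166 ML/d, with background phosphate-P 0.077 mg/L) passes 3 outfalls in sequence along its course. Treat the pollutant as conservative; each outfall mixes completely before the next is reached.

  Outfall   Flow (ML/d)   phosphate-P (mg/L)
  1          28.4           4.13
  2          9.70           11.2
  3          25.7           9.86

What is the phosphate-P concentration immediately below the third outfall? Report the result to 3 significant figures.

Outfall 1: combined Q = 194.4 ML/d; C = (166.0·0.07700 + 28.40·4.130)/194.4 = 0.6691 mg/L.
Outfall 2: combined Q = 204.1 ML/d; C = (194.4·0.6691 + 9.700·11.20)/204.1 = 1.170 mg/L.
Outfall 3: combined Q = 229.8 ML/d; C = (204.1·1.170 + 25.70·9.860)/229.8 = 2.141 mg/L.

2.14 mg/L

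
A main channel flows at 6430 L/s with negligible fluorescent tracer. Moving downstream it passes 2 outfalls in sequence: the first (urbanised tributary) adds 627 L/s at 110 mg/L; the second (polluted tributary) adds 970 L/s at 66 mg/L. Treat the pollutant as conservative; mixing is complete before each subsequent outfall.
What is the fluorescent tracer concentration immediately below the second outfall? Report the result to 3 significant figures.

16.6 mg/L

Below outfall 1: Q → 7057 L/s, C = (6430·0 + 627.0·110.0)/7057 = 9.773 mg/L.
Below outfall 2: Q → 8027 L/s, C = (7057·9.773 + 970.0·66.00)/8027 = 16.57 mg/L.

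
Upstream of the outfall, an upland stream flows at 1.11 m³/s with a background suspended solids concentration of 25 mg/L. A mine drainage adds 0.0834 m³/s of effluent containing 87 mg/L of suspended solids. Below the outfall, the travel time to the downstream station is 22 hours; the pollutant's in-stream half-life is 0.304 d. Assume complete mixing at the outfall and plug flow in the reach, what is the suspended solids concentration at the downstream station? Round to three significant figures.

3.63 mg/L

After mixing, C = (1.110·25.00 + 0.08340·87.00) / 1.193 = 35.01/1.193 = 29.33 mg/L.
Half-life 0.304 d → k = ln 2 / 0.304 = 2.280 d⁻¹.
First-order decay: C = 29.33·exp(−k·t) = 29.33·0.1237 = 3.628 mg/L.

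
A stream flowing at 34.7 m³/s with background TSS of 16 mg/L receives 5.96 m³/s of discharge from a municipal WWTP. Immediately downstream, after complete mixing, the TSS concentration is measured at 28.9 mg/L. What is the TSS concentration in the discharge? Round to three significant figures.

Mass balance: 34.70·16.00 + 5.960·Cₑ = 40.66·28.90
→ Cₑ = (40.66·28.90 − 34.70·16.00) / 5.960 = 104.0 mg/L.

104 mg/L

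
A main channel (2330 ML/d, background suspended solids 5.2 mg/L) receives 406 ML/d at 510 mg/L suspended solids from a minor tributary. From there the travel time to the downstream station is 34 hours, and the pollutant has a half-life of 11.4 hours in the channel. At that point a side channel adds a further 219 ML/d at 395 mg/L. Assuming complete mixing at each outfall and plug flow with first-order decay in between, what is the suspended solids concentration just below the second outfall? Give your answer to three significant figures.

Mixed concentration C = ΣQC/ΣQ = (2330·5.200 + 406.0·510.0) / 2736 = 219200/2736 = 80.11 mg/L; combined flow 2736 ML/d.
Half-life 11.4 h → k = ln 2 / 11.4 = 0.06080 h⁻¹ = 1.459 d⁻¹.
After decay, C = 80.11 × e^(−kt) = 80.11 × 0.1265 = 10.14 mg/L.
Second outfall: C = (2736·10.14 + 219.0·395.0)/2955 = 38.66 mg/L.

38.7 mg/L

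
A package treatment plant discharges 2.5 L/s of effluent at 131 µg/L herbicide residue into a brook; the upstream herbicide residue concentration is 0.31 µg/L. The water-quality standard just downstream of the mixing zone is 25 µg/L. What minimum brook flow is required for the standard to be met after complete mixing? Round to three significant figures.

Set C_mix = 25: (Q·0.3100 + 2.500·131.0) / (Q + 2.500) = 25
→ Q = 2.500·(131.0 − 25)/(25 − 0.3100) = 10.73 L/s.

10.7 L/s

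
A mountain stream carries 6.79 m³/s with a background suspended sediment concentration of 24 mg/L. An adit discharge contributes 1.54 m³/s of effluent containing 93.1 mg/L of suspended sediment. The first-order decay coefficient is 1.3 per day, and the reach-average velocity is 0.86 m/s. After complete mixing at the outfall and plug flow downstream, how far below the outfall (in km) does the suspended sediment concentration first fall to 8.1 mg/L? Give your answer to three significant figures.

Mass balance: C = (6.790·24.00 + 1.540·93.10) / 8.330 = 306.3/8.330 = 36.77 mg/L.
Set 36.77·exp(−k·t) = 8.1 → t = ln(36.77/8.1)/k = 100600 s = 27.93 h.
Distance = v·t = 0.86·100600 = 86480 m = 86.48 km.

86.5 km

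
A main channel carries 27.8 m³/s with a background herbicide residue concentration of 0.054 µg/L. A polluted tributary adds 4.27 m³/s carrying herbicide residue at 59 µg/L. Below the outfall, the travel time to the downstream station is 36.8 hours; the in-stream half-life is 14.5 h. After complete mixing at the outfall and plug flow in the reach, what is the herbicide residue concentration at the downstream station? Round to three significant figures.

Mass balance: C = (27.80·0.05400 + 4.270·59.00) / 32.07 = 253.4/32.07 = 7.902 µg/L.
Half-life 14.5 h → k = ln 2 / 14.5 = 0.04780 h⁻¹ = 1.147 d⁻¹.
Decay over the reach: 7.902·exp(−kt) = 7.902·0.1722 = 1.361 µg/L.

1.36 µg/L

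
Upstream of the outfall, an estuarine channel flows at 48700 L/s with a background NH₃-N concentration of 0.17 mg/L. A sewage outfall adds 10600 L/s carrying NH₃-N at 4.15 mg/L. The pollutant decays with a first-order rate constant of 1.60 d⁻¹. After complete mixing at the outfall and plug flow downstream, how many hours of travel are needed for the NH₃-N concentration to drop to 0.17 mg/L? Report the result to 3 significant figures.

Conservation of mass: C = (48700·0.1700 + 10600·4.150) / 59300 = 52270/59300 = 0.8814 mg/L.
0.8814·exp(−k·t) = 0.17 → t = ln(0.8814/0.17)/k = 88870 s = 24.69 h.

24.7 h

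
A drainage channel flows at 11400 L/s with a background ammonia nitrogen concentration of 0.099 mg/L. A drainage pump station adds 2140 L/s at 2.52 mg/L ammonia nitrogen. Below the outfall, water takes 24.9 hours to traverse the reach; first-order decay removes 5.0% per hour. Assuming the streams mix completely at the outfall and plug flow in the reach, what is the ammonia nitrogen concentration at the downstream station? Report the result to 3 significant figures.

0.134 mg/L

Flow-weighted average: C = (11400·0.09900 + 2140·2.520) / 13540 = 6521/13540 = 0.4816 mg/L.
5.0%/h lost → k = −ln(1 − 0.05) = 0.05129 h⁻¹.
After decay, C = 0.4816 × e^(−kt) = 0.4816 × 0.2788 = 0.1343 mg/L.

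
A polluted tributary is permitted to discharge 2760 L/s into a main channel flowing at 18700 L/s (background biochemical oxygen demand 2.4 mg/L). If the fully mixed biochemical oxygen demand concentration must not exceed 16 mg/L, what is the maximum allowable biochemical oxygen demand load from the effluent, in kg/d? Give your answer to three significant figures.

25800 kg/d

Mass balance at the limit: 18700·2.400 + 2760·Cₑ = 21460·16 → Cₑ = 108.1 mg/L.
2760 L/s = 2.760 m³/s. Load = 2.760 m³/s × 108.1 g/m³ × 86 400 s/d = 25790 kg/d.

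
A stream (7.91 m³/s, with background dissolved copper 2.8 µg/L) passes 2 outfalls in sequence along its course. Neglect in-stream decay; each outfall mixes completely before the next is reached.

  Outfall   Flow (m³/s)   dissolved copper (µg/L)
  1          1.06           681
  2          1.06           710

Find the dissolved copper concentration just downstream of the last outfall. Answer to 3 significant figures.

149 µg/L

Outfall 1: combined Q = 8.970 m³/s; C = (7.910·2.800 + 1.060·681.0)/8.970 = 82.94 µg/L.
Outfall 2: combined Q = 10.03 m³/s; C = (8.970·82.94 + 1.060·710.0)/10.03 = 149.2 µg/L.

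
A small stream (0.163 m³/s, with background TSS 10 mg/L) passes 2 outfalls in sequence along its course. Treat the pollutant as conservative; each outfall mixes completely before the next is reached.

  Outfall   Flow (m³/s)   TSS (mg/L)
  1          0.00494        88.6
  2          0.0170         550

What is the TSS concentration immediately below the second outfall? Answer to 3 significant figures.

61.7 mg/L

After outfall 1: Q = 0.1630 + 0.004940 = 0.1679 m³/s; C = (0.1630·10.00 + 0.004940·88.60)/0.1679 = 12.31 mg/L.
After outfall 2: Q = 0.1679 + 0.01700 = 0.1849 m³/s; C = (0.1679·12.31 + 0.01700·550.0)/0.1849 = 61.74 mg/L.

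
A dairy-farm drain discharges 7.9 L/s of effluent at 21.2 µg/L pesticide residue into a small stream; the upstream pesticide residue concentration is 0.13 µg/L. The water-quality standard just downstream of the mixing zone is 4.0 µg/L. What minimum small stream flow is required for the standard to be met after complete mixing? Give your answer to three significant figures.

Set C_mix = 4.0: (Q·0.1300 + 7.900·21.20) / (Q + 7.900) = 4.0
→ Q = 7.900·(21.20 − 4.0)/(4.0 − 0.1300) = 35.11 L/s.

35.1 L/s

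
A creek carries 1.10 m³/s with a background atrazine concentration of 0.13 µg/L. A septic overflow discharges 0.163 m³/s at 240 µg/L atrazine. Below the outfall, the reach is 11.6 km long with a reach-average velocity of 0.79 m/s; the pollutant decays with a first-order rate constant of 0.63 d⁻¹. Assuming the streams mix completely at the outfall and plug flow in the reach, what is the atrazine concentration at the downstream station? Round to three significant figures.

Conservation of mass: C = (1.100·0.1300 + 0.1630·240.0) / 1.263 = 39.26/1.263 = 31.09 µg/L.
Travel time t = 11.6·1000 / 0.79 = 14680 s = 4.079 h.
First-order decay: C = 31.09·exp(−k·t) = 31.09·0.8985 = 27.93 µg/L.

27.9 µg/L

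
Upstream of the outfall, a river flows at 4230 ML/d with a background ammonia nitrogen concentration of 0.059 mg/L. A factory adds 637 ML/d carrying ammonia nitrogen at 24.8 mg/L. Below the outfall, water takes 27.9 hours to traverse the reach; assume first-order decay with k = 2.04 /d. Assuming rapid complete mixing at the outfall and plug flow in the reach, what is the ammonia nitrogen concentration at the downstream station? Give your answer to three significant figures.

0.308 mg/L

Mixed concentration C = ΣQC/ΣQ = (4230·0.05900 + 637.0·24.80) / 4867 = 16050/4867 = 3.297 mg/L.
Applying C = C₀e^(−kt): 3.297 × 0.09334 = 0.3078 mg/L.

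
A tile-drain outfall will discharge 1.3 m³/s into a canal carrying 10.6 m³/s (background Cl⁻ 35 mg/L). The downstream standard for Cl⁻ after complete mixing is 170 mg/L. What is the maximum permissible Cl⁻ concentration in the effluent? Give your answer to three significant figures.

At the limit, (Qr·Cr + Qe·Cₑ)/(Qr + Qe) = 170:
Cₑ = (11.90·170 − 10.60·35.00) / 1.300 = 1271 mg/L.

1270 mg/L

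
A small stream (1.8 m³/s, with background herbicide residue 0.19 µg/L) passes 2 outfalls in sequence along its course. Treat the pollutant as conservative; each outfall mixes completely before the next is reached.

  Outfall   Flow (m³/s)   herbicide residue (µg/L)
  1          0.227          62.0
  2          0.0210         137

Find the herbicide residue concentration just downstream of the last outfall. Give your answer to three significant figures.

8.44 µg/L

Outfall 1: combined Q = 2.027 m³/s; C = (1.800·0.1900 + 0.2270·62.00)/2.027 = 7.112 µg/L.
Outfall 2: combined Q = 2.048 m³/s; C = (2.027·7.112 + 0.02100·137.0)/2.048 = 8.444 µg/L.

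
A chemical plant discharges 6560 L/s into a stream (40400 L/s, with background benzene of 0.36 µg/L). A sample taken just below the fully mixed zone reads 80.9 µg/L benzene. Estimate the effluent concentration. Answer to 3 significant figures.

577 µg/L

Mass balance: 40400·0.3600 + 6560·Cₑ = 46960·80.90
→ Cₑ = (46960·80.90 − 40400·0.3600) / 6560 = 576.9 µg/L.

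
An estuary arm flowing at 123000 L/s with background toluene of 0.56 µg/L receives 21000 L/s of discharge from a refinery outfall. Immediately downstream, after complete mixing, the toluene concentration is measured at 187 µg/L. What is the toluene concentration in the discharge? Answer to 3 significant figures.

Mass balance: 123000·0.5600 + 21000·Cₑ = 144000·187.0
→ Cₑ = (144000·187.0 − 123000·0.5600) / 21000 = 1279 µg/L.

1280 µg/L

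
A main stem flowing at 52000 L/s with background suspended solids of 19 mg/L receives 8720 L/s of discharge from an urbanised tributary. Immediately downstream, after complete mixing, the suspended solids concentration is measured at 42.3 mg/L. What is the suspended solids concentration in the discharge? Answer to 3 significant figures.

181 mg/L

Mass balance: 52000·19.00 + 8720·Cₑ = 60720·42.30
→ Cₑ = (60720·42.30 − 52000·19.00) / 8720 = 181.2 mg/L.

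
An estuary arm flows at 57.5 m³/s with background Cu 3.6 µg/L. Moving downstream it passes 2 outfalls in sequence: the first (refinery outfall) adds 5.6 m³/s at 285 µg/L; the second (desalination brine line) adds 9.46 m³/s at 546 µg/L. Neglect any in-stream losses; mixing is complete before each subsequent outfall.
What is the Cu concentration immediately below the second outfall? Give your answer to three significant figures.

96.0 µg/L

Outfall 1: combined Q = 63.10 m³/s; C = (57.50·3.600 + 5.600·285.0)/63.10 = 28.57 µg/L.
Outfall 2: combined Q = 72.56 m³/s; C = (63.10·28.57 + 9.460·546.0)/72.56 = 96.03 µg/L.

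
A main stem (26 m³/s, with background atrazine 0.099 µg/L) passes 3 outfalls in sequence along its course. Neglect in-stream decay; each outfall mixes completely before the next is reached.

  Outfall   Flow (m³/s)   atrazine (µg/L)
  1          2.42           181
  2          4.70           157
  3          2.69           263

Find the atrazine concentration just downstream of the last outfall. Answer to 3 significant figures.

52.7 µg/L

Below outfall 1: Q → 28.42 m³/s, C = (26.00·0.09900 + 2.420·181.0)/28.42 = 15.50 µg/L.
Below outfall 2: Q → 33.12 m³/s, C = (28.42·15.50 + 4.700·157.0)/33.12 = 35.58 µg/L.
Below outfall 3: Q → 35.81 m³/s, C = (33.12·35.58 + 2.690·263.0)/35.81 = 52.67 µg/L.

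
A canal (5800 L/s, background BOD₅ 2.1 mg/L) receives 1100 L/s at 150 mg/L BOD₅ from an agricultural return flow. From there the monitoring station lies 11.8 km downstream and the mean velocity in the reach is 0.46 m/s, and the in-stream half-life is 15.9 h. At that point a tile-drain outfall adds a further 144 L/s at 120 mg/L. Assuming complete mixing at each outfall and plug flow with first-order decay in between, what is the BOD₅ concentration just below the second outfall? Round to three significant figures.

After mixing, C = (5800·2.100 + 1100·150.0) / 6900 = 177200/6900 = 25.68 mg/L; combined flow 6900 L/s.
Travel time t = 11.8·1000 / 0.46 = 25650 s = 7.126 h.
Half-life 15.9 h → k = ln 2 / 15.9 = 0.04359 h⁻¹ = 1.046 d⁻¹.
Decay over the reach: 25.68·exp(−kt) = 25.68·0.7330 = 18.82 mg/L.
At the second outfall, C = (6900·18.82 + 144.0·120.0) / (6900 + 144.0) = 20.89 mg/L.

20.9 mg/L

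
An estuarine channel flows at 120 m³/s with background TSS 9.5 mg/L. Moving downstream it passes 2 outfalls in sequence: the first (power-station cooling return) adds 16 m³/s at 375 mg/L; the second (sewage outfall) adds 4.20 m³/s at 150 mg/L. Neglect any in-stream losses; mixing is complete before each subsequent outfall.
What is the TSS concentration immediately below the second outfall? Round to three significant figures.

After outfall 1: Q = 120.0 + 16.00 = 136.0 m³/s; C = (120.0·9.500 + 16.00·375.0)/136.0 = 52.50 mg/L.
After outfall 2: Q = 136.0 + 4.200 = 140.2 m³/s; C = (136.0·52.50 + 4.200·150.0)/140.2 = 55.42 mg/L.

55.4 mg/L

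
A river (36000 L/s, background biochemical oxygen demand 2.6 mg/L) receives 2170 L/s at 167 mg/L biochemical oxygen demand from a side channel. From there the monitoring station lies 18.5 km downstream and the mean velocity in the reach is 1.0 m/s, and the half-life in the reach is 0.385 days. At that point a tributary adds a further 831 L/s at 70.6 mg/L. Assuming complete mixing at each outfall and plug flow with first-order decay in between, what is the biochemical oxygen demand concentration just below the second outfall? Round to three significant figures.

9.46 mg/L

After mixing, C = (36000·2.600 + 2170·167.0) / 38170 = 456000/38170 = 11.95 mg/L; combined flow 38170 L/s.
Travel time t = 18.5·1000 / 1.0 = 18500 s = 5.139 h.
Half-life 0.385 d → k = ln 2 / 0.385 = 1.800 d⁻¹.
Applying C = C₀e^(−kt): 11.95 × 0.6801 = 8.125 mg/L.
Second outfall: C = (38170·8.125 + 831.0·70.60)/39000 = 9.456 mg/L.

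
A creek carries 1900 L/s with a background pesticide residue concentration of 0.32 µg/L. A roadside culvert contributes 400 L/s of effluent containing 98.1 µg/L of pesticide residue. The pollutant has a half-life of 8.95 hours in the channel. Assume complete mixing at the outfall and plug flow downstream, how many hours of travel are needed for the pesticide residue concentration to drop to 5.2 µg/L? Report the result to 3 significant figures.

Mixed concentration C = ΣQC/ΣQ = (1900·0.3200 + 400.0·98.10) / 2300 = 39850/2300 = 17.33 µg/L.
Half-life 8.95 h → k = ln 2 / 8.95 = 0.07745 h⁻¹ = 1.859 d⁻¹.
17.33·exp(−k·t) = 5.2 → t = ln(17.33/5.2)/k = 55940 s = 15.54 h.

15.5 h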